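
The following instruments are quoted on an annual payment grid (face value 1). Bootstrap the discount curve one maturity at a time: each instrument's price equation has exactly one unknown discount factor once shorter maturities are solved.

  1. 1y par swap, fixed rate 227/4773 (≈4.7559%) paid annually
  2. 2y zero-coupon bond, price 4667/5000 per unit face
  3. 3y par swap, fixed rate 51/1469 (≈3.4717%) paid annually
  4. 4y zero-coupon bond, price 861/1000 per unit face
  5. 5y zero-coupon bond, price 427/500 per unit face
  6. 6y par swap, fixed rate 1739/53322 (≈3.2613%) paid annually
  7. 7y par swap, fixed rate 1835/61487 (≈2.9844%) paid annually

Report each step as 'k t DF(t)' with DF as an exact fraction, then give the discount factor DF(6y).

1 1 4773/5000
2 2 4667/5000
3 3 9031/10000
4 4 861/1000
5 5 427/500
6 6 8261/10000
7 7 1633/2000
DF(6y) = 8261/10000 ≈ 0.826100

step 1 [1y] swap r/1=227/4773: DF=(1 − 227/4773·(0))/(1+227/4773) = 4773/5000 ≈ 0.954600
step 2 [2y] zero: DF = P = 4667/5000 ≈ 0.933400
step 3 [3y] swap r/1=51/1469: DF=(1 − 51/1469·(0.954600+0.933400))/(1+51/1469) = 9031/10000 ≈ 0.903100
step 4 [4y] zero: DF = P = 861/1000 ≈ 0.861000
step 5 [5y] zero: DF = P = 427/500 ≈ 0.854000
step 6 [6y] swap r/1=1739/53322: DF=(1 − 1739/53322·(0.954600+0.933400+0.903100+0.861000+0.854000))/(1+1739/53322) = 8261/10000 ≈ 0.826100
step 7 [7y] swap r/1=1835/61487: DF=(1 − 1835/61487·(0.954600+0.933400+0.903100+0.861000+0.854000+0.826100))/(1+1835/61487) = 1633/2000 ≈ 0.816500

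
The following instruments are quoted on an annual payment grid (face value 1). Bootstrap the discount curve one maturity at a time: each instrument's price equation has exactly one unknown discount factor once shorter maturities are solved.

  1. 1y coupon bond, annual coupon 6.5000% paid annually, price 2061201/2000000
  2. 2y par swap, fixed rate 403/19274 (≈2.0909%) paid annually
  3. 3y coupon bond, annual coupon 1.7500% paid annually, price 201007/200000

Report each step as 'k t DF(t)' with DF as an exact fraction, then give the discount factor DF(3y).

1 1 9677/10000
2 2 9597/10000
3 3 4773/5000
DF(3y) = 4773/5000 ≈ 0.954600

step 1 [1y] bond c/1=13/200: DF=(2061201/2000000 − 13/200·(0))/(1+13/200) = 9677/10000 ≈ 0.967700
step 2 [2y] swap r/1=403/19274: DF=(1 − 403/19274·(0.967700))/(1+403/19274) = 9597/10000 ≈ 0.959700
step 3 [3y] bond c/1=7/400: DF=(201007/200000 − 7/400·(0.967700+0.959700))/(1+7/400) = 4773/5000 ≈ 0.954600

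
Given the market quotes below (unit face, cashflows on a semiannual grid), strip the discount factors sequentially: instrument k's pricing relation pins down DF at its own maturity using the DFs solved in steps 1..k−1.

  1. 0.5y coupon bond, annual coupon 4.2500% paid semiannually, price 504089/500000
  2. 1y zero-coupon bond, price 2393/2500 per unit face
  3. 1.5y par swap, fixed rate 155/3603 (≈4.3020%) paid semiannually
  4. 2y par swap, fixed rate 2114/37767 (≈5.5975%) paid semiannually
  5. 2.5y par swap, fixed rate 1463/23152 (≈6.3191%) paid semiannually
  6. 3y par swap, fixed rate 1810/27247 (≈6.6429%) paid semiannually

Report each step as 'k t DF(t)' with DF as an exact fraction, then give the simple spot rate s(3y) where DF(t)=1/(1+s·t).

1 1/2 617/625
2 1 2393/2500
3 3/2 469/500
4 2 8943/10000
5 5/2 8537/10000
6 3 819/1000
s(3y) = (1/(819/1000) − 1)/(3) = 181/2457 ≈ 7.3667%

step 1 [0.5y] bond c/2=17/800: DF=(504089/500000 − 17/800·(0))/(1+17/800) = 617/625 ≈ 0.987200
step 2 [1y] zero: DF = P = 2393/2500 ≈ 0.957200
step 3 [1.5y] swap r/2=155/7206: DF=(1 − 155/7206·(0.987200+0.957200))/(1+155/7206) = 469/500 ≈ 0.938000
step 4 [2y] swap r/2=1057/37767: DF=(1 − 1057/37767·(0.987200+0.957200+0.938000))/(1+1057/37767) = 8943/10000 ≈ 0.894300
step 5 [2.5y] swap r/2=1463/46304: DF=(1 − 1463/46304·(0.987200+0.957200+0.938000+0.894300))/(1+1463/46304) = 8537/10000 ≈ 0.853700
step 6 [3y] swap r/2=905/27247: DF=(1 − 905/27247·(0.987200+0.957200+0.938000+0.894300+0.853700))/(1+905/27247) = 819/1000 ≈ 0.819000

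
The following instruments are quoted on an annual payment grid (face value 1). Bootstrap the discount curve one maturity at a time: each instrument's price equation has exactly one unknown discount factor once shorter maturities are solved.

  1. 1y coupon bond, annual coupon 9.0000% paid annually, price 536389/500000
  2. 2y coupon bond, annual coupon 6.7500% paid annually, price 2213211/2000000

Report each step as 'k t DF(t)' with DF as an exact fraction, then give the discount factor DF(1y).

step 1 [1y] bond c/1=9/100: DF=(536389/500000 − 9/100·(0))/(1+9/100) = 4921/5000 ≈ 0.984200
step 2 [2y] bond c/1=27/400: DF=(2213211/2000000 − 27/400·(0.984200))/(1+27/400) = 609/625 ≈ 0.974400

1 1 4921/5000
2 2 609/625
DF(1y) = 4921/5000 ≈ 0.984200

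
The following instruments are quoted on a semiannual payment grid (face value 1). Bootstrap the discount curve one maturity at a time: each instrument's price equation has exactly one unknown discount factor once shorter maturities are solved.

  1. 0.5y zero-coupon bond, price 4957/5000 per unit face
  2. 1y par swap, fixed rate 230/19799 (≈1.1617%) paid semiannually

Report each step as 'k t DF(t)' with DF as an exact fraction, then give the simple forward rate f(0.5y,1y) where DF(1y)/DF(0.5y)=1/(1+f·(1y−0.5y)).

1 1/2 4957/5000
2 1 1977/2000
f(0.5y,1y) = ((4957/5000)/(1977/2000) − 1)/(1/2) = 58/9885 ≈ 0.5867%

step 1 [0.5y] zero: DF = P = 4957/5000 ≈ 0.991400
step 2 [1y] swap r/2=115/19799: DF=(1 − 115/19799·(0.991400))/(1+115/19799) = 1977/2000 ≈ 0.988500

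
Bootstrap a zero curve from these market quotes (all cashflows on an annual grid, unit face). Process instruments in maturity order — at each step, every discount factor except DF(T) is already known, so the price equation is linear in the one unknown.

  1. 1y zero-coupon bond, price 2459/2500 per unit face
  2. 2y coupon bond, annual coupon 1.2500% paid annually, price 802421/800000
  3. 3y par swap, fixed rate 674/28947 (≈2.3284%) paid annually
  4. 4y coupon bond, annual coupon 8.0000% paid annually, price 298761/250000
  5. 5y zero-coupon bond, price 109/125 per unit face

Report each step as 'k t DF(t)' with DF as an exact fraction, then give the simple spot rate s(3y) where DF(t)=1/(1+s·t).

1 1 2459/2500
2 2 1957/2000
3 3 4663/5000
4 4 8921/10000
5 5 109/125
s(3y) = (1/(4663/5000) − 1)/(3) = 337/13989 ≈ 2.4090%

step 1 [1y] zero: DF = P = 2459/2500 ≈ 0.983600
step 2 [2y] bond c/1=1/80: DF=(802421/800000 − 1/80·(0.983600))/(1+1/80) = 1957/2000 ≈ 0.978500
step 3 [3y] swap r/1=674/28947: DF=(1 − 674/28947·(0.983600+0.978500))/(1+674/28947) = 4663/5000 ≈ 0.932600
step 4 [4y] bond c/1=2/25: DF=(298761/250000 − 2/25·(0.983600+0.978500+0.932600))/(1+2/25) = 8921/10000 ≈ 0.892100
step 5 [5y] zero: DF = P = 109/125 ≈ 0.872000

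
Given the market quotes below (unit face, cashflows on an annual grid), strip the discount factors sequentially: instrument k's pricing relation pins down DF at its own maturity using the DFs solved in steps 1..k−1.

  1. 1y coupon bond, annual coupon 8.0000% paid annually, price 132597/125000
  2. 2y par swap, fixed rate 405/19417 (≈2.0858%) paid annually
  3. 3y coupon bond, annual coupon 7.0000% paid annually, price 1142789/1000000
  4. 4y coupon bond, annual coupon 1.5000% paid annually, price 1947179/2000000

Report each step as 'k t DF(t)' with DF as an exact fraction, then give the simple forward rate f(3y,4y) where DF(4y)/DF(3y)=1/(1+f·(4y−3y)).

1 1 4911/5000
2 2 1919/2000
3 3 941/1000
4 4 4583/5000
f(3y,4y) = ((941/1000)/(4583/5000) − 1)/(1) = 122/4583 ≈ 2.6620%

step 1 [1y] bond c/1=2/25: DF=(132597/125000 − 2/25·(0))/(1+2/25) = 4911/5000 ≈ 0.982200
step 2 [2y] swap r/1=405/19417: DF=(1 − 405/19417·(0.982200))/(1+405/19417) = 1919/2000 ≈ 0.959500
step 3 [3y] bond c/1=7/100: DF=(1142789/1000000 − 7/100·(0.982200+0.959500))/(1+7/100) = 941/1000 ≈ 0.941000
step 4 [4y] bond c/1=3/200: DF=(1947179/2000000 − 3/200·(0.982200+0.959500+0.941000))/(1+3/200) = 4583/5000 ≈ 0.916600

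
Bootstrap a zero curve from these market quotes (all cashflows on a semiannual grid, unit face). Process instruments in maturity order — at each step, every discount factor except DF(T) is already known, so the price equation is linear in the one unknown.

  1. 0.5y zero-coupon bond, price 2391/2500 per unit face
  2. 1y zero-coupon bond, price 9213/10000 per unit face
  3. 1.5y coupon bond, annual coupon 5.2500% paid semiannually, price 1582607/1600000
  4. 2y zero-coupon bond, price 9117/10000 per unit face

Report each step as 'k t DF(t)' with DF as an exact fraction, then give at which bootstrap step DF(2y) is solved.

step 1 [0.5y] zero: DF = P = 2391/2500 ≈ 0.956400
step 2 [1y] zero: DF = P = 9213/10000 ≈ 0.921300
step 3 [1.5y] bond c/2=21/800: DF=(1582607/1600000 − 21/800·(0.956400+0.921300))/(1+21/800) = 4579/5000 ≈ 0.915800
step 4 [2y] zero: DF = P = 9117/10000 ≈ 0.911700

1 1/2 2391/2500
2 1 9213/10000
3 3/2 4579/5000
4 2 9117/10000
DF(2y) is solved at step 4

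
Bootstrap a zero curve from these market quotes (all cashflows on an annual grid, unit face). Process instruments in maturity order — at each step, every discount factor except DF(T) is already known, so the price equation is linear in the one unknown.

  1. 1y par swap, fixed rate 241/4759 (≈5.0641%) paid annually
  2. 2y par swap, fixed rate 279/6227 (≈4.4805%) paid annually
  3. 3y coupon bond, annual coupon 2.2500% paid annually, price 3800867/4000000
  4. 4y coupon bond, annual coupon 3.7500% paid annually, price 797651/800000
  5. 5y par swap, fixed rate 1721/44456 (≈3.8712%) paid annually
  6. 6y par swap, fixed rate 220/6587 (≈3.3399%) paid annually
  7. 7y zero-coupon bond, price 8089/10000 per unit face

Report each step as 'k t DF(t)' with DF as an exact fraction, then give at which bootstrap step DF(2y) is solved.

1 1 4759/5000
2 2 9163/10000
3 3 4441/5000
4 4 4307/5000
5 5 8279/10000
6 6 103/125
7 7 8089/10000
DF(2y) is solved at step 2

step 1 [1y] swap r/1=241/4759: DF=(1 − 241/4759·(0))/(1+241/4759) = 4759/5000 ≈ 0.951800
step 2 [2y] swap r/1=279/6227: DF=(1 − 279/6227·(0.951800))/(1+279/6227) = 9163/10000 ≈ 0.916300
step 3 [3y] bond c/1=9/400: DF=(3800867/4000000 − 9/400·(0.951800+0.916300))/(1+9/400) = 4441/5000 ≈ 0.888200
step 4 [4y] bond c/1=3/80: DF=(797651/800000 − 3/80·(0.951800+0.916300+0.888200))/(1+3/80) = 4307/5000 ≈ 0.861400
step 5 [5y] swap r/1=1721/44456: DF=(1 − 1721/44456·(0.951800+0.916300+0.888200+0.861400))/(1+1721/44456) = 8279/10000 ≈ 0.827900
step 6 [6y] swap r/1=220/6587: DF=(1 − 220/6587·(0.951800+0.916300+0.888200+0.861400+0.827900))/(1+220/6587) = 103/125 ≈ 0.824000
step 7 [7y] zero: DF = P = 8089/10000 ≈ 0.808900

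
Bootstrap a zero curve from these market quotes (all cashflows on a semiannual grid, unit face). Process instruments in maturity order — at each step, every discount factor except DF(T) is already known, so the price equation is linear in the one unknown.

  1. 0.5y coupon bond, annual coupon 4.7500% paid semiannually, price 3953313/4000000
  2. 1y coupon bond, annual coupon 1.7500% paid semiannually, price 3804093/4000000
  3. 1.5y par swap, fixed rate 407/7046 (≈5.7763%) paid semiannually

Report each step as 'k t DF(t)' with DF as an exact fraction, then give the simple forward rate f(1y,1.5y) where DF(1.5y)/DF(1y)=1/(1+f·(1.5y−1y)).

step 1 [0.5y] bond c/2=19/800: DF=(3953313/4000000 − 19/800·(0))/(1+19/800) = 4827/5000 ≈ 0.965400
step 2 [1y] bond c/2=7/800: DF=(3804093/4000000 − 7/800·(0.965400))/(1+7/800) = 584/625 ≈ 0.934400
step 3 [1.5y] swap r/2=407/14092: DF=(1 − 407/14092·(0.965400+0.934400))/(1+407/14092) = 4593/5000 ≈ 0.918600

1 1/2 4827/5000
2 1 584/625
3 3/2 4593/5000
f(1y,1.5y) = ((584/625)/(4593/5000) − 1)/(1/2) = 158/4593 ≈ 3.4400%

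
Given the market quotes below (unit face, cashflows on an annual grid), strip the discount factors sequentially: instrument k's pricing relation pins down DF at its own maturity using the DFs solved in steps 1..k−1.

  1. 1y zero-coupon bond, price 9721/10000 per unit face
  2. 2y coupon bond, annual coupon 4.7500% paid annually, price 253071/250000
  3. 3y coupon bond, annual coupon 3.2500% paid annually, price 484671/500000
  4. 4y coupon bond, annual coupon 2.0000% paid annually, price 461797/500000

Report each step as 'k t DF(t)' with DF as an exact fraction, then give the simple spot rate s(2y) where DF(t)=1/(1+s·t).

1 1 9721/10000
2 2 9223/10000
3 3 1099/1250
4 4 8511/10000
s(2y) = (1/(9223/10000) − 1)/(2) = 777/18446 ≈ 4.2123%

step 1 [1y] zero: DF = P = 9721/10000 ≈ 0.972100
step 2 [2y] bond c/1=19/400: DF=(253071/250000 − 19/400·(0.972100))/(1+19/400) = 9223/10000 ≈ 0.922300
step 3 [3y] bond c/1=13/400: DF=(484671/500000 − 13/400·(0.972100+0.922300))/(1+13/400) = 1099/1250 ≈ 0.879200
step 4 [4y] bond c/1=1/50: DF=(461797/500000 − 1/50·(0.972100+0.922300+0.879200))/(1+1/50) = 8511/10000 ≈ 0.851100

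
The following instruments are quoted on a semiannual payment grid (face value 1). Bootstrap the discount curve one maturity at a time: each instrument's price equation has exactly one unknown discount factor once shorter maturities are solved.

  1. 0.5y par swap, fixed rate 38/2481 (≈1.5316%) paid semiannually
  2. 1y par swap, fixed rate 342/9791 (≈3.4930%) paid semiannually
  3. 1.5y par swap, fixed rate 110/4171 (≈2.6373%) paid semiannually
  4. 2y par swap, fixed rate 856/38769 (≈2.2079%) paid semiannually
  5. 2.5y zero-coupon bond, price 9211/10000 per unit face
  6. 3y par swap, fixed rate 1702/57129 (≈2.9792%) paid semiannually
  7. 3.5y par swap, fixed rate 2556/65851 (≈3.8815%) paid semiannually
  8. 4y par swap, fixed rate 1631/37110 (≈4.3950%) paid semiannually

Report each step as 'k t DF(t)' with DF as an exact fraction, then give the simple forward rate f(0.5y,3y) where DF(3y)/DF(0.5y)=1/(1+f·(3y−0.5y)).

1 1/2 2481/2500
2 1 4829/5000
3 3/2 1923/2000
4 2 2393/2500
5 5/2 9211/10000
6 3 9149/10000
7 7/2 4361/5000
8 4 8369/10000
f(0.5y,3y) = ((2481/2500)/(9149/10000) − 1)/(5/2) = 310/9149 ≈ 3.3883%

step 1 [0.5y] swap r/2=19/2481: DF=(1 − 19/2481·(0))/(1+19/2481) = 2481/2500 ≈ 0.992400
step 2 [1y] swap r/2=171/9791: DF=(1 − 171/9791·(0.992400))/(1+171/9791) = 4829/5000 ≈ 0.965800
step 3 [1.5y] swap r/2=55/4171: DF=(1 − 55/4171·(0.992400+0.965800))/(1+55/4171) = 1923/2000 ≈ 0.961500
step 4 [2y] swap r/2=428/38769: DF=(1 − 428/38769·(0.992400+0.965800+0.961500))/(1+428/38769) = 2393/2500 ≈ 0.957200
step 5 [2.5y] zero: DF = P = 9211/10000 ≈ 0.921100
step 6 [3y] swap r/2=851/57129: DF=(1 − 851/57129·(0.992400+0.965800+0.961500+0.957200+0.921100))/(1+851/57129) = 9149/10000 ≈ 0.914900
step 7 [3.5y] swap r/2=1278/65851: DF=(1 − 1278/65851·(0.992400+0.965800+0.961500+0.957200+0.921100+0.914900))/(1+1278/65851) = 4361/5000 ≈ 0.872200
step 8 [4y] swap r/2=1631/74220: DF=(1 − 1631/74220·(0.992400+0.965800+0.961500+0.957200+0.921100+0.914900+0.872200))/(1+1631/74220) = 8369/10000 ≈ 0.836900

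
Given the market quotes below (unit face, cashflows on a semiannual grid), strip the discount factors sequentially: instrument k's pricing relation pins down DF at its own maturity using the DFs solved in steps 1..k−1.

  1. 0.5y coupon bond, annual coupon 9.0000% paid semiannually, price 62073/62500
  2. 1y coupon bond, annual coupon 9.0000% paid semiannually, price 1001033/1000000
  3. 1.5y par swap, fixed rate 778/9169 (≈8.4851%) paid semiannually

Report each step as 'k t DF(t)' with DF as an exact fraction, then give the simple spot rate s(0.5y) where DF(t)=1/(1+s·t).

step 1 [0.5y] bond c/2=9/200: DF=(62073/62500 − 9/200·(0))/(1+9/200) = 594/625 ≈ 0.950400
step 2 [1y] bond c/2=9/200: DF=(1001033/1000000 − 9/200·(0.950400))/(1+9/200) = 917/1000 ≈ 0.917000
step 3 [1.5y] swap r/2=389/9169: DF=(1 − 389/9169·(0.950400+0.917000))/(1+389/9169) = 8833/10000 ≈ 0.883300

1 1/2 594/625
2 1 917/1000
3 3/2 8833/10000
s(0.5y) = (1/(594/625) − 1)/(1/2) = 31/297 ≈ 10.4377%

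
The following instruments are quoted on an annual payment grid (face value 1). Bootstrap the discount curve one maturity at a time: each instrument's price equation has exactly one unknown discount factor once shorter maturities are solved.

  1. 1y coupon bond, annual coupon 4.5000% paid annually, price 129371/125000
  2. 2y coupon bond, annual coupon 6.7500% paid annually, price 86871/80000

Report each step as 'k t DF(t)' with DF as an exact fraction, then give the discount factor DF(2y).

step 1 [1y] bond c/1=9/200: DF=(129371/125000 − 9/200·(0))/(1+9/200) = 619/625 ≈ 0.990400
step 2 [2y] bond c/1=27/400: DF=(86871/80000 − 27/400·(0.990400))/(1+27/400) = 4773/5000 ≈ 0.954600

1 1 619/625
2 2 4773/5000
DF(2y) = 4773/5000 ≈ 0.954600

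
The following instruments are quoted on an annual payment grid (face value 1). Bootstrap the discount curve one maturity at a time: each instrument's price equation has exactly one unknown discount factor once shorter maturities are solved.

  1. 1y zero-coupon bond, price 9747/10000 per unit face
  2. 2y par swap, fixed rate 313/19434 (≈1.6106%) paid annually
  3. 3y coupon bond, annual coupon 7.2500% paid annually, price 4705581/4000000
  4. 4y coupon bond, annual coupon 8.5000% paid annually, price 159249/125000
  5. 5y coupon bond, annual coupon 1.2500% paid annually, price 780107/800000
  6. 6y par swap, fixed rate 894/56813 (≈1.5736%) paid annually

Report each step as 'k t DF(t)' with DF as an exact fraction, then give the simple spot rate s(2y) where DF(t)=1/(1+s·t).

1 1 9747/10000
2 2 9687/10000
3 3 1931/2000
4 4 9463/10000
5 5 1831/2000
6 6 4553/5000
s(2y) = (1/(9687/10000) − 1)/(2) = 313/19374 ≈ 1.6156%

step 1 [1y] zero: DF = P = 9747/10000 ≈ 0.974700
step 2 [2y] swap r/1=313/19434: DF=(1 − 313/19434·(0.974700))/(1+313/19434) = 9687/10000 ≈ 0.968700
step 3 [3y] bond c/1=29/400: DF=(4705581/4000000 − 29/400·(0.974700+0.968700))/(1+29/400) = 1931/2000 ≈ 0.965500
step 4 [4y] bond c/1=17/200: DF=(159249/125000 − 17/200·(0.974700+0.968700+0.965500))/(1+17/200) = 9463/10000 ≈ 0.946300
step 5 [5y] bond c/1=1/80: DF=(780107/800000 − 1/80·(0.974700+0.968700+0.965500+0.946300))/(1+1/80) = 1831/2000 ≈ 0.915500
step 6 [6y] swap r/1=894/56813: DF=(1 − 894/56813·(0.974700+0.968700+0.965500+0.946300+0.915500))/(1+894/56813) = 4553/5000 ≈ 0.910600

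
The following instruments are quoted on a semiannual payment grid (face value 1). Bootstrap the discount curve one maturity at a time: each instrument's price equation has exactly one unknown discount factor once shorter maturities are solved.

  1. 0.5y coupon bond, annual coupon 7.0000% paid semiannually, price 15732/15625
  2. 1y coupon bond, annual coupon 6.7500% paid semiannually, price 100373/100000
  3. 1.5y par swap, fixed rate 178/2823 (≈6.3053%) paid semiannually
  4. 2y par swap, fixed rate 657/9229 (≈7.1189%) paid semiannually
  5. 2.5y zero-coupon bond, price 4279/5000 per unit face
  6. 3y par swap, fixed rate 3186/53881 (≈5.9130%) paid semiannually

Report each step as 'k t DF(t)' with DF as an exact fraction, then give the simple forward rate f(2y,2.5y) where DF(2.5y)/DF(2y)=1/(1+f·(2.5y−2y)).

step 1 [0.5y] bond c/2=7/200: DF=(15732/15625 − 7/200·(0))/(1+7/200) = 608/625 ≈ 0.972800
step 2 [1y] bond c/2=27/800: DF=(100373/100000 − 27/800·(0.972800))/(1+27/800) = 587/625 ≈ 0.939200
step 3 [1.5y] swap r/2=89/2823: DF=(1 − 89/2823·(0.972800+0.939200))/(1+89/2823) = 911/1000 ≈ 0.911000
step 4 [2y] swap r/2=657/18458: DF=(1 − 657/18458·(0.972800+0.939200+0.911000))/(1+657/18458) = 4343/5000 ≈ 0.868600
step 5 [2.5y] zero: DF = P = 4279/5000 ≈ 0.855800
step 6 [3y] swap r/2=1593/53881: DF=(1 − 1593/53881·(0.972800+0.939200+0.911000+0.868600+0.855800))/(1+1593/53881) = 8407/10000 ≈ 0.840700

1 1/2 608/625
2 1 587/625
3 3/2 911/1000
4 2 4343/5000
5 5/2 4279/5000
6 3 8407/10000
f(2y,2.5y) = ((4343/5000)/(4279/5000) − 1)/(1/2) = 128/4279 ≈ 2.9914%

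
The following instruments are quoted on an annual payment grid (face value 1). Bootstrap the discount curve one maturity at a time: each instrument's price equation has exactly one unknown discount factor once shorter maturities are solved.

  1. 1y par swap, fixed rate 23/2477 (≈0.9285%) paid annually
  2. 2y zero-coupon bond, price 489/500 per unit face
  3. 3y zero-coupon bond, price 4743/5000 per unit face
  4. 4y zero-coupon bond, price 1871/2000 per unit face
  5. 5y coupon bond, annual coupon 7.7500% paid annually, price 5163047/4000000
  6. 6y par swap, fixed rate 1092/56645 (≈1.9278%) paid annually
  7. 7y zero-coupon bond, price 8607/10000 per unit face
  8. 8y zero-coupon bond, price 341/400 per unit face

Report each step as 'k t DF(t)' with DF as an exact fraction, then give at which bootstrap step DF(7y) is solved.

step 1 [1y] swap r/1=23/2477: DF=(1 − 23/2477·(0))/(1+23/2477) = 2477/2500 ≈ 0.990800
step 2 [2y] zero: DF = P = 489/500 ≈ 0.978000
step 3 [3y] zero: DF = P = 4743/5000 ≈ 0.948600
step 4 [4y] zero: DF = P = 1871/2000 ≈ 0.935500
step 5 [5y] bond c/1=31/400: DF=(5163047/4000000 − 31/400·(0.990800+0.978000+0.948600+0.935500))/(1+31/400) = 1151/1250 ≈ 0.920800
step 6 [6y] swap r/1=1092/56645: DF=(1 − 1092/56645·(0.990800+0.978000+0.948600+0.935500+0.920800))/(1+1092/56645) = 2227/2500 ≈ 0.890800
step 7 [7y] zero: DF = P = 8607/10000 ≈ 0.860700
step 8 [8y] zero: DF = P = 341/400 ≈ 0.852500

1 1 2477/2500
2 2 489/500
3 3 4743/5000
4 4 1871/2000
5 5 1151/1250
6 6 2227/2500
7 7 8607/10000
8 8 341/400
DF(7y) is solved at step 7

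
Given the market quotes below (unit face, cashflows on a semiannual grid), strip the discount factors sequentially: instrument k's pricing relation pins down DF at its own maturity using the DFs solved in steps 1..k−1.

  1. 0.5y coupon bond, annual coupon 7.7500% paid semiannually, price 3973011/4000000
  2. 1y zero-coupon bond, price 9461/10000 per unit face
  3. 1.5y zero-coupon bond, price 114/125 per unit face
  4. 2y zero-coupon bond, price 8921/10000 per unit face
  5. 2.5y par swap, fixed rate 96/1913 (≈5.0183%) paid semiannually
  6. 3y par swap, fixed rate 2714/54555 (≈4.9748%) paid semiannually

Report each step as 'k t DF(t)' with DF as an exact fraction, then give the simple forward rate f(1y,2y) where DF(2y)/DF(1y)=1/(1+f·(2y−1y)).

step 1 [0.5y] bond c/2=31/800: DF=(3973011/4000000 − 31/800·(0))/(1+31/800) = 4781/5000 ≈ 0.956200
step 2 [1y] zero: DF = P = 9461/10000 ≈ 0.946100
step 3 [1.5y] zero: DF = P = 114/125 ≈ 0.912000
step 4 [2y] zero: DF = P = 8921/10000 ≈ 0.892100
step 5 [2.5y] swap r/2=48/1913: DF=(1 − 48/1913·(0.956200+0.946100+0.912000+0.892100))/(1+48/1913) = 553/625 ≈ 0.884800
step 6 [3y] swap r/2=1357/54555: DF=(1 − 1357/54555·(0.956200+0.946100+0.912000+0.892100+0.884800))/(1+1357/54555) = 8643/10000 ≈ 0.864300

1 1/2 4781/5000
2 1 9461/10000
3 3/2 114/125
4 2 8921/10000
5 5/2 553/625
6 3 8643/10000
f(1y,2y) = ((9461/10000)/(8921/10000) − 1)/(1) = 540/8921 ≈ 6.0531%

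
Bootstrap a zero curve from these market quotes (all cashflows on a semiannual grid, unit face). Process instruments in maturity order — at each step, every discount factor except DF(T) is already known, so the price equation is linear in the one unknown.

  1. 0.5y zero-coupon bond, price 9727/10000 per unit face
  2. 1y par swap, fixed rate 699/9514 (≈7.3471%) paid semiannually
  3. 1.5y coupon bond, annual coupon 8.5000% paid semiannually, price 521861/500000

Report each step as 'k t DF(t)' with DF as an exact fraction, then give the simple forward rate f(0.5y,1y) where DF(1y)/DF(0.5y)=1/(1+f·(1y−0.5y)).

step 1 [0.5y] zero: DF = P = 9727/10000 ≈ 0.972700
step 2 [1y] swap r/2=699/19028: DF=(1 − 699/19028·(0.972700))/(1+699/19028) = 9301/10000 ≈ 0.930100
step 3 [1.5y] bond c/2=17/400: DF=(521861/500000 − 17/400·(0.972700+0.930100))/(1+17/400) = 2309/2500 ≈ 0.923600

1 1/2 9727/10000
2 1 9301/10000
3 3/2 2309/2500
f(0.5y,1y) = ((9727/10000)/(9301/10000) − 1)/(1/2) = 12/131 ≈ 9.1603%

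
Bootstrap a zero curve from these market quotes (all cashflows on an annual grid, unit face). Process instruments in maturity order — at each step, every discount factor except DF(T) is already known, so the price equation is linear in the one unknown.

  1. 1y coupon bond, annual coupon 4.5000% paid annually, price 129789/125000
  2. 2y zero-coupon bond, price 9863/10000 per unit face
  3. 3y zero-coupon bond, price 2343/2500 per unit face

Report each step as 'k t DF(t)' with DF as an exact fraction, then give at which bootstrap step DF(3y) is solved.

1 1 621/625
2 2 9863/10000
3 3 2343/2500
DF(3y) is solved at step 3

step 1 [1y] bond c/1=9/200: DF=(129789/125000 − 9/200·(0))/(1+9/200) = 621/625 ≈ 0.993600
step 2 [2y] zero: DF = P = 9863/10000 ≈ 0.986300
step 3 [3y] zero: DF = P = 2343/2500 ≈ 0.937200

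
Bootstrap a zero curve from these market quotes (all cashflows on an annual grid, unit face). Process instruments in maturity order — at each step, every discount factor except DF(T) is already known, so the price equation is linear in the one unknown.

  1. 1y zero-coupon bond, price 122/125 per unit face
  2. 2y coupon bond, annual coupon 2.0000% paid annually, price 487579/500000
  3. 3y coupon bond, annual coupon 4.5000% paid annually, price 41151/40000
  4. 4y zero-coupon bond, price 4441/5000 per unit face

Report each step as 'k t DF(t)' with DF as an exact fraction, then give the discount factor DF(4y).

step 1 [1y] zero: DF = P = 122/125 ≈ 0.976000
step 2 [2y] bond c/1=1/50: DF=(487579/500000 − 1/50·(0.976000))/(1+1/50) = 9369/10000 ≈ 0.936900
step 3 [3y] bond c/1=9/200: DF=(41151/40000 − 9/200·(0.976000+0.936900))/(1+9/200) = 9021/10000 ≈ 0.902100
step 4 [4y] zero: DF = P = 4441/5000 ≈ 0.888200

1 1 122/125
2 2 9369/10000
3 3 9021/10000
4 4 4441/5000
DF(4y) = 4441/5000 ≈ 0.888200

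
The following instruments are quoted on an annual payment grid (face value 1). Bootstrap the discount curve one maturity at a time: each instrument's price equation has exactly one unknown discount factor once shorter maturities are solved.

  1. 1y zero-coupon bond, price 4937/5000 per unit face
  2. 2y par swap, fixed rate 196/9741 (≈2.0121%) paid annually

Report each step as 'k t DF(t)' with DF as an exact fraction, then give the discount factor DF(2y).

step 1 [1y] zero: DF = P = 4937/5000 ≈ 0.987400
step 2 [2y] swap r/1=196/9741: DF=(1 − 196/9741·(0.987400))/(1+196/9741) = 1201/1250 ≈ 0.960800

1 1 4937/5000
2 2 1201/1250
DF(2y) = 1201/1250 ≈ 0.960800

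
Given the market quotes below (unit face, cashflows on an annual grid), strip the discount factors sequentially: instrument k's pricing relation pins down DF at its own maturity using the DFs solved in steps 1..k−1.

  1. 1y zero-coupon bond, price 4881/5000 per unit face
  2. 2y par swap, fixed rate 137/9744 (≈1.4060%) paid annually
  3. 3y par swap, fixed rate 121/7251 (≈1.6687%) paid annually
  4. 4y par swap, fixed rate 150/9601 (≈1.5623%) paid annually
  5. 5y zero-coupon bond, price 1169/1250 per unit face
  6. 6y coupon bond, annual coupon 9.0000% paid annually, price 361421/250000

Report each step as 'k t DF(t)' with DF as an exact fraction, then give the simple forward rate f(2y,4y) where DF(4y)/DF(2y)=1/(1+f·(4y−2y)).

1 1 4881/5000
2 2 4863/5000
3 3 2379/2500
4 4 47/50
5 5 1169/1250
6 6 233/250
f(2y,4y) = ((4863/5000)/(47/50) − 1)/(2) = 163/9400 ≈ 1.7340%

step 1 [1y] zero: DF = P = 4881/5000 ≈ 0.976200
step 2 [2y] swap r/1=137/9744: DF=(1 − 137/9744·(0.976200))/(1+137/9744) = 4863/5000 ≈ 0.972600
step 3 [3y] swap r/1=121/7251: DF=(1 − 121/7251·(0.976200+0.972600))/(1+121/7251) = 2379/2500 ≈ 0.951600
step 4 [4y] swap r/1=150/9601: DF=(1 − 150/9601·(0.976200+0.972600+0.951600))/(1+150/9601) = 47/50 ≈ 0.940000
step 5 [5y] zero: DF = P = 1169/1250 ≈ 0.935200
step 6 [6y] bond c/1=9/100: DF=(361421/250000 − 9/100·(0.976200+0.972600+0.951600+0.940000+0.935200))/(1+9/100) = 233/250 ≈ 0.932000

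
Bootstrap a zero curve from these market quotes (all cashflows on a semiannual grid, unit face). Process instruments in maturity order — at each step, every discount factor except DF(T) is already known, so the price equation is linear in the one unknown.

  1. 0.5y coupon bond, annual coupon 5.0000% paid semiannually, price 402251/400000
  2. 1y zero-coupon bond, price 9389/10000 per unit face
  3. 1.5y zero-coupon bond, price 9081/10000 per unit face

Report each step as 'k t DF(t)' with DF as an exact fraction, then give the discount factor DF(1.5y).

step 1 [0.5y] bond c/2=1/40: DF=(402251/400000 − 1/40·(0))/(1+1/40) = 9811/10000 ≈ 0.981100
step 2 [1y] zero: DF = P = 9389/10000 ≈ 0.938900
step 3 [1.5y] zero: DF = P = 9081/10000 ≈ 0.908100

1 1/2 9811/10000
2 1 9389/10000
3 3/2 9081/10000
DF(1.5y) = 9081/10000 ≈ 0.908100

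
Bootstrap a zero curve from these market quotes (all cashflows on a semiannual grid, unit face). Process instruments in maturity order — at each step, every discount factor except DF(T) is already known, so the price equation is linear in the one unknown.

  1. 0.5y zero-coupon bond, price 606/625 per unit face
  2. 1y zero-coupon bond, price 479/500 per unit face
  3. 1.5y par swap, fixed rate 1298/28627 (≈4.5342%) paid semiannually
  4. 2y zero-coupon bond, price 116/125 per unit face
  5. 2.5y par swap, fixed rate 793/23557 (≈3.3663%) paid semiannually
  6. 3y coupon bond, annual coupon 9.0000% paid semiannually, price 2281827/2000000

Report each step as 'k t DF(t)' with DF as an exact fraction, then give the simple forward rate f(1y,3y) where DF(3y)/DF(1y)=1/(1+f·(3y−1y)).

1 1/2 606/625
2 1 479/500
3 3/2 9351/10000
4 2 116/125
5 5/2 9207/10000
6 3 8889/10000
f(1y,3y) = ((479/500)/(8889/10000) − 1)/(2) = 691/17778 ≈ 3.8868%

step 1 [0.5y] zero: DF = P = 606/625 ≈ 0.969600
step 2 [1y] zero: DF = P = 479/500 ≈ 0.958000
step 3 [1.5y] swap r/2=649/28627: DF=(1 − 649/28627·(0.969600+0.958000))/(1+649/28627) = 9351/10000 ≈ 0.935100
step 4 [2y] zero: DF = P = 116/125 ≈ 0.928000
step 5 [2.5y] swap r/2=793/47114: DF=(1 − 793/47114·(0.969600+0.958000+0.935100+0.928000))/(1+793/47114) = 9207/10000 ≈ 0.920700
step 6 [3y] bond c/2=9/200: DF=(2281827/2000000 − 9/200·(0.969600+0.958000+0.935100+0.928000+0.920700))/(1+9/200) = 8889/10000 ≈ 0.888900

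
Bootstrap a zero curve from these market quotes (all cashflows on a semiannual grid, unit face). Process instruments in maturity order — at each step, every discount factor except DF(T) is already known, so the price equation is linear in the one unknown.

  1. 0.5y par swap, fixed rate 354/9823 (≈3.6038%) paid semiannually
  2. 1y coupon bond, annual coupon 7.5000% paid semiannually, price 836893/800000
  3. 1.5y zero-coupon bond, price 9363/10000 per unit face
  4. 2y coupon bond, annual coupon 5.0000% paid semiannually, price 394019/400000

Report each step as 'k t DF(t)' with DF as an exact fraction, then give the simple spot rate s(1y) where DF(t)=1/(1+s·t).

1 1/2 9823/10000
2 1 608/625
3 3/2 9363/10000
4 2 1781/2000
s(1y) = (1/(608/625) − 1)/(1) = 17/608 ≈ 2.7961%

step 1 [0.5y] swap r/2=177/9823: DF=(1 − 177/9823·(0))/(1+177/9823) = 9823/10000 ≈ 0.982300
step 2 [1y] bond c/2=3/80: DF=(836893/800000 − 3/80·(0.982300))/(1+3/80) = 608/625 ≈ 0.972800
step 3 [1.5y] zero: DF = P = 9363/10000 ≈ 0.936300
step 4 [2y] bond c/2=1/40: DF=(394019/400000 − 1/40·(0.982300+0.972800+0.936300))/(1+1/40) = 1781/2000 ≈ 0.890500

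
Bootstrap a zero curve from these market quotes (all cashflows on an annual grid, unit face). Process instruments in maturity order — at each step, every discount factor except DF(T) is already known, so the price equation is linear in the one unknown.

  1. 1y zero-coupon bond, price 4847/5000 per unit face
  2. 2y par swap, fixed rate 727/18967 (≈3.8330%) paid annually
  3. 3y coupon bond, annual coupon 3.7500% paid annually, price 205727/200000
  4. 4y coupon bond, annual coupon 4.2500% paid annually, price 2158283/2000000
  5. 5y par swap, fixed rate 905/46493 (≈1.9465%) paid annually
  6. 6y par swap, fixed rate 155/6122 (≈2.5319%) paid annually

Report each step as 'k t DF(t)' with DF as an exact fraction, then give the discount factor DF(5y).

1 1 4847/5000
2 2 9273/10000
3 3 9229/10000
4 4 4601/5000
5 5 1819/2000
6 6 1721/2000
DF(5y) = 1819/2000 ≈ 0.909500

step 1 [1y] zero: DF = P = 4847/5000 ≈ 0.969400
step 2 [2y] swap r/1=727/18967: DF=(1 − 727/18967·(0.969400))/(1+727/18967) = 9273/10000 ≈ 0.927300
step 3 [3y] bond c/1=3/80: DF=(205727/200000 − 3/80·(0.969400+0.927300))/(1+3/80) = 9229/10000 ≈ 0.922900
step 4 [4y] bond c/1=17/400: DF=(2158283/2000000 − 17/400·(0.969400+0.927300+0.922900))/(1+17/400) = 4601/5000 ≈ 0.920200
step 5 [5y] swap r/1=905/46493: DF=(1 − 905/46493·(0.969400+0.927300+0.922900+0.920200))/(1+905/46493) = 1819/2000 ≈ 0.909500
step 6 [6y] swap r/1=155/6122: DF=(1 − 155/6122·(0.969400+0.927300+0.922900+0.920200+0.909500))/(1+155/6122) = 1721/2000 ≈ 0.860500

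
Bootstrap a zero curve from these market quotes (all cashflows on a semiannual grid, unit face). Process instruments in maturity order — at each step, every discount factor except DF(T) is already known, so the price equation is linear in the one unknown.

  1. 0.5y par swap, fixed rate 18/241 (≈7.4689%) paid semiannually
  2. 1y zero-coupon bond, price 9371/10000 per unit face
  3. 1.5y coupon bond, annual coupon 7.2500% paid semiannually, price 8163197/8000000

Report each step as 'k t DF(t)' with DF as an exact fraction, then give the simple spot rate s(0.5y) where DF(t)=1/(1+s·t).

1 1/2 241/250
2 1 9371/10000
3 3/2 4591/5000
s(0.5y) = (1/(241/250) − 1)/(1/2) = 18/241 ≈ 7.4689%

step 1 [0.5y] swap r/2=9/241: DF=(1 − 9/241·(0))/(1+9/241) = 241/250 ≈ 0.964000
step 2 [1y] zero: DF = P = 9371/10000 ≈ 0.937100
step 3 [1.5y] bond c/2=29/800: DF=(8163197/8000000 − 29/800·(0.964000+0.937100))/(1+29/800) = 4591/5000 ≈ 0.918200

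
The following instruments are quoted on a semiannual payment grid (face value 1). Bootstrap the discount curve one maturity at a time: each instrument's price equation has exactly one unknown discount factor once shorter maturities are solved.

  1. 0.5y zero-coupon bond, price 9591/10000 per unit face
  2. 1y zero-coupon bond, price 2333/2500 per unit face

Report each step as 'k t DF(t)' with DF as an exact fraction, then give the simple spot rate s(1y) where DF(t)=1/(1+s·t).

1 1/2 9591/10000
2 1 2333/2500
s(1y) = (1/(2333/2500) − 1)/(1) = 167/2333 ≈ 7.1582%

step 1 [0.5y] zero: DF = P = 9591/10000 ≈ 0.959100
step 2 [1y] zero: DF = P = 2333/2500 ≈ 0.933200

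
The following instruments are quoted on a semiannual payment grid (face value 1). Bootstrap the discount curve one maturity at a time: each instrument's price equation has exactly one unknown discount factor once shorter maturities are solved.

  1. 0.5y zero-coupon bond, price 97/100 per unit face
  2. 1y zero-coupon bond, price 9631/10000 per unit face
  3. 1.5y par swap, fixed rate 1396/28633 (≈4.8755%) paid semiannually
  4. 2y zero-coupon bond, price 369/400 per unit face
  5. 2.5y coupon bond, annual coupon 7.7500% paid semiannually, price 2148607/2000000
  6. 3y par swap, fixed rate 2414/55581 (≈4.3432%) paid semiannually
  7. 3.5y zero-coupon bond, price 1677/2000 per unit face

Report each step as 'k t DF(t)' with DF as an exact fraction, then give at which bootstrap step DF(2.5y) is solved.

step 1 [0.5y] zero: DF = P = 97/100 ≈ 0.970000
step 2 [1y] zero: DF = P = 9631/10000 ≈ 0.963100
step 3 [1.5y] swap r/2=698/28633: DF=(1 − 698/28633·(0.970000+0.963100))/(1+698/28633) = 4651/5000 ≈ 0.930200
step 4 [2y] zero: DF = P = 369/400 ≈ 0.922500
step 5 [2.5y] bond c/2=31/800: DF=(2148607/2000000 − 31/800·(0.970000+0.963100+0.930200+0.922500))/(1+31/800) = 893/1000 ≈ 0.893000
step 6 [3y] swap r/2=1207/55581: DF=(1 − 1207/55581·(0.970000+0.963100+0.930200+0.922500+0.893000))/(1+1207/55581) = 8793/10000 ≈ 0.879300
step 7 [3.5y] zero: DF = P = 1677/2000 ≈ 0.838500

1 1/2 97/100
2 1 9631/10000
3 3/2 4651/5000
4 2 369/400
5 5/2 893/1000
6 3 8793/10000
7 7/2 1677/2000
DF(2.5y) is solved at step 5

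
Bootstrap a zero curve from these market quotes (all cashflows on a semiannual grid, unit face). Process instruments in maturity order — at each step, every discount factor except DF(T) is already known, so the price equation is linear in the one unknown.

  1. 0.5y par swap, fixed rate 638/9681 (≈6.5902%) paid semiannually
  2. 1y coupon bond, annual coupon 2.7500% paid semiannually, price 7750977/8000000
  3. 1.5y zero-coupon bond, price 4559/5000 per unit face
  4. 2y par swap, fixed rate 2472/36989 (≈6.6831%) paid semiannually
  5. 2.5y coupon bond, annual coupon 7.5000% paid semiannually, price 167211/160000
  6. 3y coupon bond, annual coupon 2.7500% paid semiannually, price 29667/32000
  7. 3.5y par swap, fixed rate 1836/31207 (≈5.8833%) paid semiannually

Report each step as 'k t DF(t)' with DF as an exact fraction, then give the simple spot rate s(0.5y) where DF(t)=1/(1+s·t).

step 1 [0.5y] swap r/2=319/9681: DF=(1 − 319/9681·(0))/(1+319/9681) = 9681/10000 ≈ 0.968100
step 2 [1y] bond c/2=11/800: DF=(7750977/8000000 − 11/800·(0.968100))/(1+11/800) = 4713/5000 ≈ 0.942600
step 3 [1.5y] zero: DF = P = 4559/5000 ≈ 0.911800
step 4 [2y] swap r/2=1236/36989: DF=(1 − 1236/36989·(0.968100+0.942600+0.911800))/(1+1236/36989) = 2191/2500 ≈ 0.876400
step 5 [2.5y] bond c/2=3/80: DF=(167211/160000 − 3/80·(0.968100+0.942600+0.911800+0.876400))/(1+3/80) = 546/625 ≈ 0.873600
step 6 [3y] bond c/2=11/800: DF=(29667/32000 − 11/800·(0.968100+0.942600+0.911800+0.876400+0.873600))/(1+11/800) = 341/400 ≈ 0.852500
step 7 [3.5y] swap r/2=918/31207: DF=(1 − 918/31207·(0.968100+0.942600+0.911800+0.876400+0.873600+0.852500))/(1+918/31207) = 2041/2500 ≈ 0.816400

1 1/2 9681/10000
2 1 4713/5000
3 3/2 4559/5000
4 2 2191/2500
5 5/2 546/625
6 3 341/400
7 7/2 2041/2500
s(0.5y) = (1/(9681/10000) − 1)/(1/2) = 638/9681 ≈ 6.5902%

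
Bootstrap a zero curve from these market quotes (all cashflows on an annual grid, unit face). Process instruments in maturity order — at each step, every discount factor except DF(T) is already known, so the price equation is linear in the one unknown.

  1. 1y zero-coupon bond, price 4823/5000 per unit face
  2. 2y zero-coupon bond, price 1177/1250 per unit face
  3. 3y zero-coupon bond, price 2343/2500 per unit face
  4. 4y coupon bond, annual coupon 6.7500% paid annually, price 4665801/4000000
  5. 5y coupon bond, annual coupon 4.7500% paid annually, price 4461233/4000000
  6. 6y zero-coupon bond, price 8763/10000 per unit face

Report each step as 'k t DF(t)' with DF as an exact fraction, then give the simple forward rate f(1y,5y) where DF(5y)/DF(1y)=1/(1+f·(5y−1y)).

step 1 [1y] zero: DF = P = 4823/5000 ≈ 0.964600
step 2 [2y] zero: DF = P = 1177/1250 ≈ 0.941600
step 3 [3y] zero: DF = P = 2343/2500 ≈ 0.937200
step 4 [4y] bond c/1=27/400: DF=(4665801/4000000 − 27/400·(0.964600+0.941600+0.937200))/(1+27/400) = 9129/10000 ≈ 0.912900
step 5 [5y] bond c/1=19/400: DF=(4461233/4000000 − 19/400·(0.964600+0.941600+0.937200+0.912900))/(1+19/400) = 559/625 ≈ 0.894400
step 6 [6y] zero: DF = P = 8763/10000 ≈ 0.876300

1 1 4823/5000
2 2 1177/1250
3 3 2343/2500
4 4 9129/10000
5 5 559/625
6 6 8763/10000
f(1y,5y) = ((4823/5000)/(559/625) − 1)/(4) = 27/1376 ≈ 1.9622%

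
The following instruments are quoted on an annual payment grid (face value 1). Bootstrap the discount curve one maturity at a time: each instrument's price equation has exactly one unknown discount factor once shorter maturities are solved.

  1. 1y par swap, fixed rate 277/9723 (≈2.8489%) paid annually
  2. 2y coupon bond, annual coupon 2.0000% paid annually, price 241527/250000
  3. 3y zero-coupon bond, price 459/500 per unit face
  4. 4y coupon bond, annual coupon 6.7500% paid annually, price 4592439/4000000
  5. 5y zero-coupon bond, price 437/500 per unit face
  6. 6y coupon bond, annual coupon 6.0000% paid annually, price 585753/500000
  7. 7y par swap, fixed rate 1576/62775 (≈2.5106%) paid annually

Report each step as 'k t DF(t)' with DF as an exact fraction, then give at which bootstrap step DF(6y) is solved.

step 1 [1y] swap r/1=277/9723: DF=(1 − 277/9723·(0))/(1+277/9723) = 9723/10000 ≈ 0.972300
step 2 [2y] bond c/1=1/50: DF=(241527/250000 − 1/50·(0.972300))/(1+1/50) = 9281/10000 ≈ 0.928100
step 3 [3y] zero: DF = P = 459/500 ≈ 0.918000
step 4 [4y] bond c/1=27/400: DF=(4592439/4000000 − 27/400·(0.972300+0.928100+0.918000))/(1+27/400) = 8973/10000 ≈ 0.897300
step 5 [5y] zero: DF = P = 437/500 ≈ 0.874000
step 6 [6y] bond c/1=3/50: DF=(585753/500000 − 3/50·(0.972300+0.928100+0.918000+0.897300+0.874000))/(1+3/50) = 4227/5000 ≈ 0.845400
step 7 [7y] swap r/1=1576/62775: DF=(1 − 1576/62775·(0.972300+0.928100+0.918000+0.897300+0.874000+0.845400))/(1+1576/62775) = 1053/1250 ≈ 0.842400

1 1 9723/10000
2 2 9281/10000
3 3 459/500
4 4 8973/10000
5 5 437/500
6 6 4227/5000
7 7 1053/1250
DF(6y) is solved at step 6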